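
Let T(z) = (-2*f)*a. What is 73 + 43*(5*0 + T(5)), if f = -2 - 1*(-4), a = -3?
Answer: 589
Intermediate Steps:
f = 2 (f = -2 + 4 = 2)
T(z) = 12 (T(z) = -2*2*(-3) = -4*(-3) = 12)
73 + 43*(5*0 + T(5)) = 73 + 43*(5*0 + 12) = 73 + 43*(0 + 12) = 73 + 43*12 = 73 + 516 = 589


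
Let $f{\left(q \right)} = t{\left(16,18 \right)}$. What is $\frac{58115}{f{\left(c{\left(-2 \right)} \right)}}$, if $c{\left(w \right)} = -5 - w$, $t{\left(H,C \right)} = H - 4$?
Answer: $\frac{58115}{12} \approx 4842.9$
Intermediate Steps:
$t{\left(H,C \right)} = -4 + H$
$f{\left(q \right)} = 12$ ($f{\left(q \right)} = -4 + 16 = 12$)
$\frac{58115}{f{\left(c{\left(-2 \right)} \right)}} = \frac{58115}{12}$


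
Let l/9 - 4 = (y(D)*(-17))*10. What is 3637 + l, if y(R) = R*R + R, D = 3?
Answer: -14687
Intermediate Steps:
y(R) = R + R² (y(R) = R² + R = R + R²)
l = -18324 (l = 36 + 9*(((3*(1 + 3))*(-17))*10) = 36 + 9*(((3*4)*(-17))*10) = 36 + 9*((12*(-17))*10) = 36 + 9*(-204*10) = 36 + 9*(-2040) = 36 - 18360 = -18324)
3637 + l = 3637 - 18324 = -14687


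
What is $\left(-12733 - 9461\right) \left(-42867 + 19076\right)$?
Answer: $528017454$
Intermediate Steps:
$\left(-12733 - 9461\right) \left(-42867 + 19076\right) = \left(-22194\right) \left(-23791\right) = 528017454$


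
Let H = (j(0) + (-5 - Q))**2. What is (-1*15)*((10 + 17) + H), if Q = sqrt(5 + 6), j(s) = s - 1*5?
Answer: -2070 - 300*sqrt(11) ≈ -3065.0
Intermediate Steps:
j(s) = -5 + s (j(s) = s - 5 = -5 + s)
Q = sqrt(11) ≈ 3.3166
H = (-10 - sqrt(11))**2 (H = ((-5 + 0) + (-5 - sqrt(11)))**2 = (-5 + (-5 - sqrt(11)))**2 = (-10 - sqrt(11))**2 ≈ 177.33)
(-1*15)*((10 + 17) + H) = (-1*15)*((10 + 17) + (10 + sqrt(11))**2) = -15*(27 + (10 + sqrt(11))**2) = -405 - 15*(10 + sqrt(11))**2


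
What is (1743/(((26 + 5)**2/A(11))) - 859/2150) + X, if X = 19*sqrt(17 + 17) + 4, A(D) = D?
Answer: 48661051/2066150 + 19*sqrt(34) ≈ 134.34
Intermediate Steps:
X = 4 + 19*sqrt(34) (X = 19*sqrt(34) + 4 = 4 + 19*sqrt(34) ≈ 114.79)
(1743/(((26 + 5)**2/A(11))) - 859/2150) + X = (1743/(((26 + 5)**2/11)) - 859/2150) + (4 + 19*sqrt(34)) = (1743/((31**2*(1/11))) - 859*1/2150) + (4 + 19*sqrt(34)) = (1743/((961*(1/11))) - 859/2150) + (4 + 19*sqrt(34)) = (1743/(961/11) - 859/2150) + (4 + 19*sqrt(34)) = (1743*(11/961) - 859/2150) + (4 + 19*sqrt(34)) = (19173/961 - 859/2150) + (4 + 19*sqrt(34)) = 40396451/2066150 + (4 + 19*sqrt(34)) = 48661051/2066150 + 19*sqrt(34)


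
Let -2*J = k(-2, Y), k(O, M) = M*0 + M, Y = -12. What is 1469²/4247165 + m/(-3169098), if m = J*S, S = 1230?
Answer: 29091648767/57520009005 ≈ 0.50577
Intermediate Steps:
k(O, M) = M (k(O, M) = 0 + M = M)
J = 6 (J = -½*(-12) = 6)
m = 7380 (m = 6*1230 = 7380)
1469²/4247165 + m/(-3169098) = 1469²/4247165 + 7380/(-3169098) = 2157961*(1/4247165) + 7380*(-1/3169098) = 165997/326705 - 410/176061 = 29091648767/57520009005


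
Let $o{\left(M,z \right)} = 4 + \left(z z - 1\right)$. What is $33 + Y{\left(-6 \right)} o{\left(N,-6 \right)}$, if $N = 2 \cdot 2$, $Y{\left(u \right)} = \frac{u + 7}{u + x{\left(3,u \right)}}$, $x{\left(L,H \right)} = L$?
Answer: $20$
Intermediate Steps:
$Y{\left(u \right)} = \frac{7 + u}{3 + u}$ ($Y{\left(u \right)} = \frac{u + 7}{u + 3} = \frac{7 + u}{3 + u}$)
$N = 4$
$o{\left(M,z \right)} = 3 + z^{2}$ ($o{\left(M,z \right)} = 4 + \left(z^{2} - 1\right) = 4 + \left(-1 + z^{2}\right) = 3 + z^{2}$)
$33 + Y{\left(-6 \right)} o{\left(N,-6 \right)} = 33 + \frac{7 - 6}{3 - 6} \left(3 + \left(-6\right)^{2}\right) = 33 + \frac{1}{-3} \cdot 1 \left(3 + 36\right) = 33 + \left(- \frac{1}{3}\right) 1 \cdot 39 = 33 - 13 = 20$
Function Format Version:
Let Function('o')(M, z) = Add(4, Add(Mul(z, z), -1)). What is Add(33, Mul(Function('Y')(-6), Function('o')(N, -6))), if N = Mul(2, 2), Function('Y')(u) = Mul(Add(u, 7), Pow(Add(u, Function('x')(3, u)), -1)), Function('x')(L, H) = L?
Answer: 20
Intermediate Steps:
Function('Y')(u) = Mul(Pow(Add(3, u), -1), Add(7, u)) (Function('Y')(u) = Mul(Add(u, 7), Pow(Add(u, 3), -1)) = Mul(Add(7, u), Pow(Add(3, u), -1)) = Mul(Pow(Add(3, u), -1), Add(7, u)))
N = 4
Function('o')(M, z) = Add(3, Pow(z, 2)) (Function('o')(M, z) = Add(4, Add(Pow(z, 2), -1)) = Add(4, Add(-1, Pow(z, 2))) = Add(3, Pow(z, 2)))
Add(33, Mul(Function('Y')(-6), Function('o')(N, -6))) = Add(33, Mul(Mul(Pow(Add(3, -6), -1), Add(7, -6)), Add(3, Pow(-6, 2)))) = Add(33, Mul(Mul(Pow(-3, -1), 1), Add(3, 36))) = Add(33, Mul(Mul(Rational(-1, 3), 1), 39)) = Add(33, Mul(Rational(-1, 3), 39)) = Add(33, -13) = 20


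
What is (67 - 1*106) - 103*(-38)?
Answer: 3875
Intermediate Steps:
(67 - 1*106) - 103*(-38) = (67 - 106) + 3914 = -39 + 3914 = 3875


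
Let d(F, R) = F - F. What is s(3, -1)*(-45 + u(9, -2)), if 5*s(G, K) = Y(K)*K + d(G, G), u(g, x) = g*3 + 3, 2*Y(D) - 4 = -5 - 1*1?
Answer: -3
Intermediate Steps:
d(F, R) = 0
Y(D) = -1 (Y(D) = 2 + (-5 - 1*1)/2 = 2 + (-5 - 1)/2 = 2 + (½)*(-6) = 2 - 3 = -1)
u(g, x) = 3 + 3*g (u(g, x) = 3*g + 3 = 3 + 3*g)
s(G, K) = -K/5 (s(G, K) = (-K + 0)/5 = (-K)/5 = -K/5)
s(3, -1)*(-45 + u(9, -2)) = (-⅕*(-1))*(-45 + (3 + 3*9)) = (-45 + (3 + 27))/5 = (-45 + 30)/5 = (⅕)*(-15) = -3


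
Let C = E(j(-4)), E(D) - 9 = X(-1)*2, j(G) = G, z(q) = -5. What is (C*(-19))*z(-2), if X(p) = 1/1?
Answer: 1045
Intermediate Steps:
X(p) = 1
E(D) = 11 (E(D) = 9 + 1*2 = 9 + 2 = 11)
C = 11
(C*(-19))*z(-2) = (11*(-19))*(-5) = -209*(-5) = 1045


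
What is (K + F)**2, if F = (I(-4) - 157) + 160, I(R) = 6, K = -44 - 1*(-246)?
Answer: 44521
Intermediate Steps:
K = 202 (K = -44 + 246 = 202)
F = 9 (F = (6 - 157) + 160 = -151 + 160 = 9)
(K + F)**2 = (202 + 9)**2 = 211**2 = 44521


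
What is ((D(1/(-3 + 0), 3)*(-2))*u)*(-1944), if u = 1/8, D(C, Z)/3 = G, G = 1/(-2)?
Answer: -729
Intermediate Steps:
G = -1/2 ≈ -0.50000
D(C, Z) = -3/2 (D(C, Z) = 3*(-1/2) = -3/2)
u = 1/8 ≈ 0.12500
((D(1/(-3 + 0), 3)*(-2))*u)*(-1944) = (-3/2*(-2)*(1/8))*(-1944) = (3*(1/8))*(-1944) = (3/8)*(-1944) = -729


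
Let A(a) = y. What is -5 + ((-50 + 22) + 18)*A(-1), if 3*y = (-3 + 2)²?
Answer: -25/3 ≈ -8.3333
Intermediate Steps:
y = ⅓ (y = (-3 + 2)²/3 = (⅓)*(-1)² = (⅓)*1 = ⅓ ≈ 0.33333)
A(a) = ⅓
-5 + ((-50 + 22) + 18)*A(-1) = -5 + ((-50 + 22) + 18)*(⅓) = -5 + (-28 + 18)*(⅓) = -5 - 10*⅓ = -5 - 10/3 = -25/3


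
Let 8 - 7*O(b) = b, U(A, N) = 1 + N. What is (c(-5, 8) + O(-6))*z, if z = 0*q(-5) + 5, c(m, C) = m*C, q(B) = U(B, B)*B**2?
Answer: -190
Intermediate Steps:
q(B) = B**2*(1 + B) (q(B) = (1 + B)*B**2 = B**2*(1 + B))
O(b) = 8/7 - b/7
c(m, C) = C*m
z = 5 (z = 0*((-5)**2*(1 - 5)) + 5 = 0*(25*(-4)) + 5 = 0*(-100) + 5 = 0 + 5 = 5)
(c(-5, 8) + O(-6))*z = (8*(-5) + (8/7 - 1/7*(-6)))*5 = (-40 + (8/7 + 6/7))*5 = (-40 + 2)*5 = -38*5 = -190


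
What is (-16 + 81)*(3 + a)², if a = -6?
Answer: 585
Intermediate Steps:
(-16 + 81)*(3 + a)² = (-16 + 81)*(3 - 6)² = 65*(-3)² = 65*9 = 585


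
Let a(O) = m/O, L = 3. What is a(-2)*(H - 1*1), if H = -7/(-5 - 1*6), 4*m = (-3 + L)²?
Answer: 0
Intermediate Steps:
m = 0 (m = (-3 + 3)²/4 = (¼)*0² = (¼)*0 = 0)
H = 7/11 (H = -7/(-5 - 6) = -7/(-11) = -7*(-1/11) = 7/11 ≈ 0.63636)
a(O) = 0 (a(O) = 0/O = 0)
a(-2)*(H - 1*1) = 0*(7/11 - 1*1) = 0*(7/11 - 1) = 0*(-4/11) = 0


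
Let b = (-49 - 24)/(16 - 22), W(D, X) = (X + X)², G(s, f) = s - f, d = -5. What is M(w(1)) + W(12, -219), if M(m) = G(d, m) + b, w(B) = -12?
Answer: 1151179/6 ≈ 1.9186e+5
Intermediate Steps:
W(D, X) = 4*X² (W(D, X) = (2*X)² = 4*X²)
b = 73/6 (b = -73/(-6) = -73*(-⅙) = 73/6 ≈ 12.167)
M(m) = 43/6 - m (M(m) = (-5 - m) + 73/6 = 43/6 - m)
M(w(1)) + W(12, -219) = (43/6 - 1*(-12)) + 4*(-219)² = (43/6 + 12) + 4*47961 = 115/6 + 191844 = 1151179/6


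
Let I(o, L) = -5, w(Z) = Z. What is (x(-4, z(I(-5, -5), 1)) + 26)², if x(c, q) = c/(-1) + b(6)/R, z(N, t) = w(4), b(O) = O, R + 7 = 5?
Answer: 729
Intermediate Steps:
R = -2 (R = -7 + 5 = -2)
z(N, t) = 4
x(c, q) = -3 - c (x(c, q) = c/(-1) + 6/(-2) = c*(-1) + 6*(-½) = -c - 3 = -3 - c)
(x(-4, z(I(-5, -5), 1)) + 26)² = ((-3 - 1*(-4)) + 26)² = ((-3 + 4) + 26)² = (1 + 26)² = 27² = 729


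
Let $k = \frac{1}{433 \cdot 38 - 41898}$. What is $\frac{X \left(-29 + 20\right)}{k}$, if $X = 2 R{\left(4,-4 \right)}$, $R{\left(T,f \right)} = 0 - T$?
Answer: $-1831968$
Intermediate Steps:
$k = - \frac{1}{25444}$ ($k = \frac{1}{16454 - 41898} = \frac{1}{-25444} = - \frac{1}{25444} \approx -3.9302 \cdot 10^{-5}$)
$R{\left(T,f \right)} = - T$
$X = -8$ ($X = 2 \left(\left(-1\right) 4\right) = 2 \left(-4\right) = -8$)
$\frac{X \left(-29 + 20\right)}{k} = \frac{\left(-8\right) \left(-29 + 20\right)}{- \frac{1}{25444}} = \left(-8\right) \left(-9\right) \left(-25444\right) = 72 \left(-25444\right) = -1831968$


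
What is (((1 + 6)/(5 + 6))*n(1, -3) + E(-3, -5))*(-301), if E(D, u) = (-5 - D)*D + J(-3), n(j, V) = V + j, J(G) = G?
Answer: -5719/11 ≈ -519.91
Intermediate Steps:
E(D, u) = -3 + D*(-5 - D) (E(D, u) = (-5 - D)*D - 3 = D*(-5 - D) - 3 = -3 + D*(-5 - D))
(((1 + 6)/(5 + 6))*n(1, -3) + E(-3, -5))*(-301) = (((1 + 6)/(5 + 6))*(-3 + 1) + (-3 - 1*(-3)² - 5*(-3)))*(-301) = ((7/11)*(-2) + (-3 - 1*9 + 15))*(-301) = ((7*(1/11))*(-2) + (-3 - 9 + 15))*(-301) = ((7/11)*(-2) + 3)*(-301) = (-14/11 + 3)*(-301) = (19/11)*(-301) = -5719/11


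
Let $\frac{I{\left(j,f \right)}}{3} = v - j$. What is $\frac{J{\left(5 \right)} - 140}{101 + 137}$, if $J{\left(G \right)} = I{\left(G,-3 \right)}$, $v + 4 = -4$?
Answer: $- \frac{179}{238} \approx -0.7521$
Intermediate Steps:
$v = -8$ ($v = -4 - 4 = -8$)
$I{\left(j,f \right)} = -24 - 3 j$ ($I{\left(j,f \right)} = 3 \left(-8 - j\right) = -24 - 3 j$)
$J{\left(G \right)} = -24 - 3 G$
$\frac{J{\left(5 \right)} - 140}{101 + 137} = \frac{\left(-24 - 15\right) - 140}{101 + 137} = \frac{\left(-24 - 15\right) - 140}{238} = \frac{-39 - 140}{238} = \frac{1}{238} \left(-179\right) = - \frac{179}{238}$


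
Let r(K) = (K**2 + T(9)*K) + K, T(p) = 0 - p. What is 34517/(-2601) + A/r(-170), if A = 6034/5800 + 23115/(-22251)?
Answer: -1321536979431883/99583326954000 ≈ -13.271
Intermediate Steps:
T(p) = -p
r(K) = K**2 - 8*K (r(K) = (K**2 + (-1*9)*K) + K = (K**2 - 9*K) + K = K**2 - 8*K)
A = 32589/21509300 (A = 6034*(1/5800) + 23115*(-1/22251) = 3017/2900 - 7705/7417 = 32589/21509300 ≈ 0.0015151)
34517/(-2601) + A/r(-170) = 34517/(-2601) + 32589/(21509300*((-170*(-8 - 170)))) = 34517*(-1/2601) + 32589/(21509300*((-170*(-178)))) = -34517/2601 + (32589/21509300)/30260 = -34517/2601 + (32589/21509300)*(1/30260) = -34517/2601 + 1917/38286554000 = -1321536979431883/99583326954000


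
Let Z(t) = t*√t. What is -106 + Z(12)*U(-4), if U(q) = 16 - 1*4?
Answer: -106 + 288*√3 ≈ 392.83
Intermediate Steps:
Z(t) = t^(3/2)
U(q) = 12 (U(q) = 16 - 4 = 12)
-106 + Z(12)*U(-4) = -106 + 12^(3/2)*12 = -106 + (24*√3)*12 = -106 + 288*√3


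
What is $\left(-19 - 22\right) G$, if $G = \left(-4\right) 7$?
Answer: $1148$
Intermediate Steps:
$G = -28$
$\left(-19 - 22\right) G = \left(-19 - 22\right) \left(-28\right) = \left(-41\right) \left(-28\right) = 1148$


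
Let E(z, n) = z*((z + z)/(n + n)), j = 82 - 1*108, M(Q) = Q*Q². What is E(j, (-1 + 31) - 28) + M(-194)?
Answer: -7301046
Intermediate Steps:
M(Q) = Q³
j = -26 (j = 82 - 108 = -26)
E(z, n) = z²/n (E(z, n) = z*((2*z)/((2*n))) = z*((2*z)*(1/(2*n))) = z*(z/n) = z²/n)
E(j, (-1 + 31) - 28) + M(-194) = (-26)²/((-1 + 31) - 28) + (-194)³ = 676/(30 - 28) - 7301384 = 676/2 - 7301384 = (½)*676 - 7301384 = 338 - 7301384 = -7301046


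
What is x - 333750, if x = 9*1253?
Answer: -322473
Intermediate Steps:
x = 11277
x - 333750 = 11277 - 333750 = -322473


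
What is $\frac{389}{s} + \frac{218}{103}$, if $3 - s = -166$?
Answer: $\frac{76909}{17407} \approx 4.4183$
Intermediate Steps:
$s = 169$ ($s = 3 - -166 = 3 + 166 = 169$)
$\frac{389}{s} + \frac{218}{103} = \frac{389}{169} + \frac{218}{103} = \frac{76909}{17407}$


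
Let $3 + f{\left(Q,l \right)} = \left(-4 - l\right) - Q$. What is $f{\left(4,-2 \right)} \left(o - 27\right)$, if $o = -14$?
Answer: $369$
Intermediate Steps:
$f{\left(Q,l \right)} = -7 - Q - l$ ($f{\left(Q,l \right)} = -3 - \left(4 + Q + l\right) = -7 - Q - l$)
$f{\left(4,-2 \right)} \left(o - 27\right) = \left(-7 - 4 - -2\right) \left(-14 - 27\right) = \left(-7 - 4 + 2\right) \left(-41\right) = \left(-9\right) \left(-41\right) = 369$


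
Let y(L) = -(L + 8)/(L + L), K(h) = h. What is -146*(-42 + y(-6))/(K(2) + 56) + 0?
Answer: 18323/174 ≈ 105.30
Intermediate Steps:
y(L) = -(8 + L)/(2*L)
-146*(-42 + y(-6))/(K(2) + 56) + 0 = -146*(-42 + (½)*(-8 - 1*(-6))/(-6))/(2 + 56) + 0 = -146*(-42 + (½)*(-⅙)*(-8 + 6))/58 + 0 = -146*(-42 + (½)*(-⅙)*(-2))/58 + 0 = -146*(-42 + ⅙)/58 + 0 = -(-18323)/(3*58) + 0 = -146*(-251/348) + 0 = 18323/174 + 0 = 18323/174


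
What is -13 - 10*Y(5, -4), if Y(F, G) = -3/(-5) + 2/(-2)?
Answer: -9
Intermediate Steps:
Y(F, G) = -2/5 (Y(F, G) = -3*(-1/5) + 2*(-1/2) = 3/5 - 1 = -2/5)
-13 - 10*Y(5, -4) = -13 - 10*(-2/5) = -13 + 4 = -9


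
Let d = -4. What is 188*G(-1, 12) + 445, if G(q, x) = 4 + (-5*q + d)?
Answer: 1385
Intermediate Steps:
G(q, x) = -5*q (G(q, x) = 4 + (-5*q - 4) = 4 + (-4 - 5*q) = -5*q)
188*G(-1, 12) + 445 = 188*(-5*(-1)) + 445 = 188*5 + 445 = 940 + 445 = 1385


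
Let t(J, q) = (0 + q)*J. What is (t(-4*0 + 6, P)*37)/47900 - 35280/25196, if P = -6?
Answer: -107717067/75430525 ≈ -1.4280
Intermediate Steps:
t(J, q) = J*q (t(J, q) = q*J = J*q)
(t(-4*0 + 6, P)*37)/47900 - 35280/25196 = (((-4*0 + 6)*(-6))*37)/47900 - 35280/25196 = (((0 + 6)*(-6))*37)*(1/47900) - 35280*1/25196 = ((6*(-6))*37)*(1/47900) - 8820/6299 = -36*37*(1/47900) - 8820/6299 = -1332*1/47900 - 8820/6299 = -333/11975 - 8820/6299 = -107717067/75430525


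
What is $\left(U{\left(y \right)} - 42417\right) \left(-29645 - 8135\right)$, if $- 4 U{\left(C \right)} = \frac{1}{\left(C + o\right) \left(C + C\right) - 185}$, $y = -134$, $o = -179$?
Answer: $\frac{134128841057185}{83699} \approx 1.6025 \cdot 10^{9}$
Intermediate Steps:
$U{\left(C \right)} = - \frac{1}{4 \left(-185 + 2 C \left(-179 + C\right)\right)}$ ($U{\left(C \right)} = - \frac{1}{4 \left(\left(C - 179\right) \left(C + C\right) - 185\right)} = - \frac{1}{4 \left(\left(-179 + C\right) 2 C - 185\right)} = - \frac{1}{4 \left(2 C \left(-179 + C\right) - 185\right)} = - \frac{1}{4 \left(-185 + 2 C \left(-179 + C\right)\right)}$)
$\left(U{\left(y \right)} - 42417\right) \left(-29645 - 8135\right) = \left(\frac{1}{740 - 8 \left(-134\right)^{2} + 1432 \left(-134\right)} - 42417\right) \left(-29645 - 8135\right) = \left(\frac{1}{740 - 143648 - 191888} - 42417\right) \left(-37780\right) = \left(\frac{1}{-334796} - 42417\right) \left(-37780\right) = \left(- \frac{1}{334796} - 42417\right) \left(-37780\right) = \left(- \frac{14201041933}{334796}\right) \left(-37780\right) = \frac{134128841057185}{83699}$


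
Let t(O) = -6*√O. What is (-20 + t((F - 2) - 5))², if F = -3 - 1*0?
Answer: 40 + 240*I*√10 ≈ 40.0 + 758.95*I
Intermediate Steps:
F = -3 (F = -3 + 0 = -3)
(-20 + t((F - 2) - 5))² = (-20 - 6*√((-3 - 2) - 5))² = (-20 - 6*√(-5 - 5))² = (-20 - 6*I*√10)²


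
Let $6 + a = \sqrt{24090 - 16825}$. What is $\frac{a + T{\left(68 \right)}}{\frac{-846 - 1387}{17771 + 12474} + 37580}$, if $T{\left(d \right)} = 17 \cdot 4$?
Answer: $\frac{1875190}{1136604867} + \frac{30245 \sqrt{7265}}{1136604867} \approx 0.0039179$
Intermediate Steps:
$T{\left(d \right)} = 68$
$a = -6 + \sqrt{7265}$ ($a = -6 + \sqrt{24090 - 16825} = -6 + \sqrt{7265} \approx 79.235$)
$\frac{a + T{\left(68 \right)}}{\frac{-846 - 1387}{17771 + 12474} + 37580} = \frac{\left(-6 + \sqrt{7265}\right) + 68}{\frac{-846 - 1387}{17771 + 12474} + 37580} = \frac{62 + \sqrt{7265}}{- \frac{2233}{30245} + 37580} = \frac{62 + \sqrt{7265}}{\frac{1136604867}{30245}} = \left(62 + \sqrt{7265}\right) \frac{30245}{1136604867} = \frac{1875190}{1136604867} + \frac{30245 \sqrt{7265}}{1136604867}$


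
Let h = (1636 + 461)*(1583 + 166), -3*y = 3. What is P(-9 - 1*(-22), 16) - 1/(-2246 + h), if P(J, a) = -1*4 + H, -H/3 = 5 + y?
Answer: -58646513/3665407 ≈ -16.000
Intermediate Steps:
y = -1 (y = -1/3*3 = -1)
H = -12 (H = -3*(5 - 1) = -3*4 = -12)
P(J, a) = -16 (P(J, a) = -1*4 - 12 = -4 - 12 = -16)
h = 3667653 (h = 2097*1749 = 3667653)
P(-9 - 1*(-22), 16) - 1/(-2246 + h) = -16 - 1/(-2246 + 3667653) = -16 - 1/3665407 = -58646513/3665407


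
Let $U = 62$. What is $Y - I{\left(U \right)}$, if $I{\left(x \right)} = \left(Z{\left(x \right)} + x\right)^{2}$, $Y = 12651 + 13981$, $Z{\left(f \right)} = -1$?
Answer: $22911$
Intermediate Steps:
$Y = 26632$
$I{\left(x \right)} = \left(-1 + x\right)^{2}$
$Y - I{\left(U \right)} = 26632 - \left(-1 + 62\right)^{2} = 26632 - 61^{2} = 26632 - 3721 = 22911$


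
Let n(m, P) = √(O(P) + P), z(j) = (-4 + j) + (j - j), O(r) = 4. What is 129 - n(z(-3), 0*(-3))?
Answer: 127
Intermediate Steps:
z(j) = -4 + j (z(j) = (-4 + j) + 0 = -4 + j)
n(m, P) = √(4 + P)
129 - n(z(-3), 0*(-3)) = 129 - √(4 + 0*(-3)) = 129 - √(4 + 0) = 129 - √4 = 129 - 1*2 = 129 - 2 = 127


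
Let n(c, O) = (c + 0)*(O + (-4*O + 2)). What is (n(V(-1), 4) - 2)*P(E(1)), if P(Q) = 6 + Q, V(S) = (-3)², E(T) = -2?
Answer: -368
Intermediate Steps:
V(S) = 9
n(c, O) = c*(2 - 3*O) (n(c, O) = c*(O + (2 - 4*O)) = c*(2 - 3*O))
(n(V(-1), 4) - 2)*P(E(1)) = (9*(2 - 3*4) - 2)*(6 - 2) = (9*(2 - 12) - 2)*4 = (9*(-10) - 2)*4 = (-90 - 2)*4 = -92*4 = -368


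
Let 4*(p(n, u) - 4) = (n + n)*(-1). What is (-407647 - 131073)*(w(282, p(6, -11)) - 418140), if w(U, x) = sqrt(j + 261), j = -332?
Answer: 225260380800 - 538720*I*sqrt(71) ≈ 2.2526e+11 - 4.5393e+6*I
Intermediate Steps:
p(n, u) = 4 - n/2 (p(n, u) = 4 + ((n + n)*(-1))/4 = 4 + ((2*n)*(-1))/4 = 4 + (-2*n)/4 = 4 - n/2)
w(U, x) = I*sqrt(71) (w(U, x) = sqrt(-332 + 261) = sqrt(-71) = I*sqrt(71))
(-407647 - 131073)*(w(282, p(6, -11)) - 418140) = (-407647 - 131073)*(I*sqrt(71) - 418140) = -538720*(-418140 + I*sqrt(71)) = 225260380800 - 538720*I*sqrt(71)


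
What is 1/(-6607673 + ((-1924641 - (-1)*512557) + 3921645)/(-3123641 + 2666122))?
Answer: -457519/3023138452848 ≈ -1.5134e-7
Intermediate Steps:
1/(-6607673 + ((-1924641 - (-1)*512557) + 3921645)/(-3123641 + 2666122)) = 1/(-6607673 + ((-1924641 - 1*(-512557)) + 3921645)/(-457519)) = 1/(-6607673 + ((-1924641 + 512557) + 3921645)*(-1/457519)) = 1/(-6607673 + (-1412084 + 3921645)*(-1/457519)) = 1/(-6607673 + 2509561*(-1/457519)) = 1/(-6607673 - 2509561/457519) = 1/(-3023138452848/457519) = -457519/3023138452848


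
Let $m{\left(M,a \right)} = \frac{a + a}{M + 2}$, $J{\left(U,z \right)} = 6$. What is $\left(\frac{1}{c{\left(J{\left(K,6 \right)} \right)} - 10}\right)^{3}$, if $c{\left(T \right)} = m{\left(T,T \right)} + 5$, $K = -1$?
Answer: $- \frac{8}{343} \approx -0.023324$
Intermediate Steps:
$m{\left(M,a \right)} = \frac{2 a}{2 + M}$
$c{\left(T \right)} = 5 + \frac{2 T}{2 + T}$ ($c{\left(T \right)} = \frac{2 T}{2 + T} + 5 = 5 + \frac{2 T}{2 + T}$)
$\left(\frac{1}{c{\left(J{\left(K,6 \right)} \right)} - 10}\right)^{3} = \left(\frac{1}{\frac{10 + 7 \cdot 6}{2 + 6} - 10}\right)^{3} = \left(\frac{1}{\frac{10 + 42}{8} - 10}\right)^{3} = \left(\frac{1}{\frac{1}{8} \cdot 52 - 10}\right)^{3} = \left(\frac{1}{\frac{13}{2} - 10}\right)^{3} = \left(\frac{1}{- \frac{7}{2}}\right)^{3} = \left(- \frac{2}{7}\right)^{3} = - \frac{8}{343}$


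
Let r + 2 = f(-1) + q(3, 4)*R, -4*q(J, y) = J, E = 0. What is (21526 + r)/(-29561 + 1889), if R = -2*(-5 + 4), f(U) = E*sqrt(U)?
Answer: -43045/55344 ≈ -0.77777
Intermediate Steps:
q(J, y) = -J/4
f(U) = 0 (f(U) = 0*sqrt(U) = 0)
R = 2 (R = -2*(-1) = 2)
r = -7/2 (r = -2 + (0 - 1/4*3*2) = -2 + (0 - 3/4*2) = -2 + (0 - 3/2) = -2 - 3/2 = -7/2 ≈ -3.5000)
(21526 + r)/(-29561 + 1889) = (21526 - 7/2)/(-29561 + 1889) = (43045/2)/(-27672) = (43045/2)*(-1/27672) = -43045/55344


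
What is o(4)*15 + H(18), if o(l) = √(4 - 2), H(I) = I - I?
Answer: 15*√2 ≈ 21.213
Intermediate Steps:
H(I) = 0
o(l) = √2
o(4)*15 + H(18) = √2*15 + 0 = 15*√2 + 0 = 15*√2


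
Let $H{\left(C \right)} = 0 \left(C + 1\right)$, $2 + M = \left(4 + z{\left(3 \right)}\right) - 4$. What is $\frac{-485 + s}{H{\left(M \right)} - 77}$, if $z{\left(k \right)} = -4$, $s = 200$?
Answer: $\frac{285}{77} \approx 3.7013$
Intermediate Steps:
$M = -6$ ($M = -2 + \left(\left(4 - 4\right) - 4\right) = -2 + \left(0 - 4\right) = -2 - 4 = -6$)
$H{\left(C \right)} = 0$ ($H{\left(C \right)} = 0 \left(1 + C\right) = 0$)
$\frac{-485 + s}{H{\left(M \right)} - 77} = \frac{-485 + 200}{0 - 77} = - \frac{285}{-77} = \left(-285\right) \left(- \frac{1}{77}\right) = \frac{285}{77}$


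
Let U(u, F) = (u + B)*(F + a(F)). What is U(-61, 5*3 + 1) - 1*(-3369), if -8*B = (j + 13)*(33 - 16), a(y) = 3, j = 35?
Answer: 272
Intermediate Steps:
B = -102 (B = -(35 + 13)*(33 - 16)/8 = -6*17 = -⅛*816 = -102)
U(u, F) = (-102 + u)*(3 + F) (U(u, F) = (u - 102)*(F + 3) = (-102 + u)*(3 + F))
U(-61, 5*3 + 1) - 1*(-3369) = (-306 - 102*(5*3 + 1) + 3*(-61) + (5*3 + 1)*(-61)) - 1*(-3369) = (-306 - 102*(15 + 1) - 183 + (15 + 1)*(-61)) + 3369 = (-306 - 102*16 - 183 + 16*(-61)) + 3369 = (-306 - 1632 - 183 - 976) + 3369 = -3097 + 3369 = 272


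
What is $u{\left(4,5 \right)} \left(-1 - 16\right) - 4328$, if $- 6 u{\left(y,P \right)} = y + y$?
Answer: $- \frac{12916}{3} \approx -4305.3$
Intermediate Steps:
$u{\left(y,P \right)} = - \frac{y}{3}$ ($u{\left(y,P \right)} = - \frac{y + y}{6} = - \frac{2 y}{6} = - \frac{y}{3}$)
$u{\left(4,5 \right)} \left(-1 - 16\right) - 4328 = \left(- \frac{1}{3}\right) 4 \left(-1 - 16\right) - 4328 = \left(- \frac{4}{3}\right) \left(-17\right) - 4328 = \frac{68}{3} - 4328 = - \frac{12916}{3}$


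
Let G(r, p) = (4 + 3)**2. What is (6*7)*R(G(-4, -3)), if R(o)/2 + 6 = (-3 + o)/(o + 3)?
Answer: -5586/13 ≈ -429.69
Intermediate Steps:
G(r, p) = 49 (G(r, p) = 7**2 = 49)
R(o) = -12 + 2*(-3 + o)/(3 + o) (R(o) = -12 + 2*((-3 + o)/(o + 3)) = -12 + 2*((-3 + o)/(3 + o)) = -12 + 2*(-3 + o)/(3 + o))
(6*7)*R(G(-4, -3)) = (6*7)*(2*(-21 - 5*49)/(3 + 49)) = 42*(2*(-21 - 245)/52) = 42*(2*(1/52)*(-266)) = 42*(-133/13) = -5586/13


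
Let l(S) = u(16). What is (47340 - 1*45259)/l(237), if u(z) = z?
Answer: 2081/16 ≈ 130.06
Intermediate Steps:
l(S) = 16
(47340 - 1*45259)/l(237) = (47340 - 1*45259)/16 = (47340 - 45259)*(1/16) = 2081*(1/16) = 2081/16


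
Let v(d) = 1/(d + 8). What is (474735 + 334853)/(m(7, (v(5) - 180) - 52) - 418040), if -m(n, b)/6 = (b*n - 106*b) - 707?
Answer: -2631161/1792571 ≈ -1.4678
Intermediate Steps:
v(d) = 1/(8 + d)
m(n, b) = 4242 + 636*b - 6*b*n (m(n, b) = -6*((b*n - 106*b) - 707) = -6*((-106*b + b*n) - 707) = -6*(-707 - 106*b + b*n) = 4242 + 636*b - 6*b*n)
(474735 + 334853)/(m(7, (v(5) - 180) - 52) - 418040) = (474735 + 334853)/((4242 + 636*((1/(8 + 5) - 180) - 52) - 6*((1/(8 + 5) - 180) - 52)*7) - 418040) = 809588/((4242 + 636*((1/13 - 180) - 52) - 6*((1/13 - 180) - 52)*7) - 418040) = 809588/((4242 + 636*(-2339/13 - 52) - 6*(-2339/13 - 52)*7) - 418040) = 809588/((4242 + 636*(-3015/13) - 6*(-3015/13)*7) - 418040) = 809588/((4242 - 1917540/13 + 126630/13) - 418040) = 809588/(-1735764/13 - 418040) = 809588/(-7170284/13) = 809588*(-13/7170284) = -2631161/1792571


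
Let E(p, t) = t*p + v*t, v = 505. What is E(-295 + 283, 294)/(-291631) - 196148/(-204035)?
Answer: 27629596418/59502931085 ≈ 0.46434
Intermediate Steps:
E(p, t) = 505*t + p*t (E(p, t) = t*p + 505*t = p*t + 505*t = 505*t + p*t)
E(-295 + 283, 294)/(-291631) - 196148/(-204035) = (294*(505 + (-295 + 283)))/(-291631) - 196148/(-204035) = (294*(505 - 12))*(-1/291631) - 196148*(-1/204035) = (294*493)*(-1/291631) + 196148/204035 = 144942*(-1/291631) + 196148/204035 = -144942/291631 + 196148/204035 = 27629596418/59502931085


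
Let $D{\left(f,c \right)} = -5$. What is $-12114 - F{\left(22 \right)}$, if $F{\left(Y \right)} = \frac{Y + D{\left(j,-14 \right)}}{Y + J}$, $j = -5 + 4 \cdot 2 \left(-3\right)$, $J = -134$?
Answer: $- \frac{1356751}{112} \approx -12114.0$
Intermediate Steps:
$j = -29$ ($j = -5 + 4 \left(-6\right) = -5 - 24 = -29$)
$F{\left(Y \right)} = \frac{-5 + Y}{-134 + Y}$ ($F{\left(Y \right)} = \frac{Y - 5}{Y - 134} = \frac{-5 + Y}{-134 + Y}$)
$-12114 - F{\left(22 \right)} = -12114 - \frac{-5 + 22}{-134 + 22} = -12114 - \frac{1}{-112} \cdot 17 = -12114 - \left(- \frac{1}{112}\right) 17 = -12114 - - \frac{17}{112} = -12114 + \frac{17}{112} = - \frac{1356751}{112}$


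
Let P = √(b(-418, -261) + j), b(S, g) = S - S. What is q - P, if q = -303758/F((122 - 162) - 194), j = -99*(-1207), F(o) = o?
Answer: 11683/9 - 3*√13277 ≈ 952.43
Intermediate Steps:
b(S, g) = 0
j = 119493
P = 3*√13277 (P = √(0 + 119493) = √119493 = 3*√13277 ≈ 345.68)
q = 11683/9 (q = -303758/((122 - 162) - 194) = -303758/(-40 - 194) = -303758/(-234) = -303758*(-1/234) = 11683/9 ≈ 1298.1)
q - P = 11683/9 - 3*√13277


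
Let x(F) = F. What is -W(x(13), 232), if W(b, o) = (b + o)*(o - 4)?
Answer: -55860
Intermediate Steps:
W(b, o) = (-4 + o)*(b + o) (W(b, o) = (b + o)*(-4 + o) = (-4 + o)*(b + o))
-W(x(13), 232) = -(232**2 - 4*13 - 4*232 + 13*232) = -(53824 - 52 - 928 + 3016) = -1*55860 = -55860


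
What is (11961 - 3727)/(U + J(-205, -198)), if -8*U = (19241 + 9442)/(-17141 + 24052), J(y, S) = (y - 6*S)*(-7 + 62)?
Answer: 455241392/2989117037 ≈ 0.15230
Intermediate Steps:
J(y, S) = -330*S + 55*y (J(y, S) = (y - 6*S)*55 = -330*S + 55*y)
U = -28683/55288 (U = -(19241 + 9442)/(8*(-17141 + 24052)) = -28683/(8*6911) = -⅛*28683/6911 = -28683/55288 ≈ -0.51879)
(11961 - 3727)/(U + J(-205, -198)) = (11961 - 3727)/(-28683/55288 + (-330*(-198) + 55*(-205))) = 8234/(-28683/55288 + (65340 - 11275)) = 8234/(-28683/55288 + 54065) = 8234/(2989117037/55288) = 8234*(55288/2989117037) = 455241392/2989117037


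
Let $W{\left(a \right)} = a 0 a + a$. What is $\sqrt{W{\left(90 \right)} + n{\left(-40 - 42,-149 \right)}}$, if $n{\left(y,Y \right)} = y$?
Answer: $2 \sqrt{2} \approx 2.8284$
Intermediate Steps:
$W{\left(a \right)} = a$ ($W{\left(a \right)} = a 0 + a = 0 + a = a$)
$\sqrt{W{\left(90 \right)} + n{\left(-40 - 42,-149 \right)}} = \sqrt{90 - 82} = \sqrt{8} = 2 \sqrt{2}$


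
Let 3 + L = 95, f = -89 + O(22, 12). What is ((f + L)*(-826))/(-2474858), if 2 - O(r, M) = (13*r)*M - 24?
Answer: -1405439/1237429 ≈ -1.1358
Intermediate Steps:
O(r, M) = 26 - 13*M*r (O(r, M) = 2 - ((13*r)*M - 24) = 2 - (13*M*r - 24) = 2 - (-24 + 13*M*r) = 2 + (24 - 13*M*r) = 26 - 13*M*r)
f = -3495 (f = -89 + (26 - 13*12*22) = -89 + (26 - 3432) = -89 - 3406 = -3495)
L = 92 (L = -3 + 95 = 92)
((f + L)*(-826))/(-2474858) = ((-3495 + 92)*(-826))/(-2474858) = -3403*(-826)*(-1/2474858) = 2810878*(-1/2474858) = -1405439/1237429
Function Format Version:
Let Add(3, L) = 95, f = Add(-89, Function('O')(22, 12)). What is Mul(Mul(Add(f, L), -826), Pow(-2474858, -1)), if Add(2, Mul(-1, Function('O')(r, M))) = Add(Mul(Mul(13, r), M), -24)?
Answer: Rational(-1405439, 1237429) ≈ -1.1358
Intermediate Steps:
Function('O')(r, M) = Add(26, Mul(-13, M, r)) (Function('O')(r, M) = Add(2, Mul(-1, Add(Mul(Mul(13, r), M), -24))) = Add(2, Mul(-1, Add(Mul(13, M, r), -24))) = Add(2, Mul(-1, Add(-24, Mul(13, M, r)))) = Add(2, Add(24, Mul(-13, M, r))) = Add(26, Mul(-13, M, r)))
f = -3495 (f = Add(-89, Add(26, Mul(-13, 12, 22))) = Add(-89, Add(26, -3432)) = Add(-89, -3406) = -3495)
L = 92 (L = Add(-3, 95) = 92)
Mul(Mul(Add(f, L), -826), Pow(-2474858, -1)) = Mul(Mul(Add(-3495, 92), -826), Pow(-2474858, -1)) = Mul(Mul(-3403, -826), Rational(-1, 2474858)) = Mul(2810878, Rational(-1, 2474858)) = Rational(-1405439, 1237429)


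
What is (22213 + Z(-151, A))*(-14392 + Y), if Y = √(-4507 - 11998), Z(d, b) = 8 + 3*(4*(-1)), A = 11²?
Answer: -319631928 + 22209*I*√16505 ≈ -3.1963e+8 + 2.8532e+6*I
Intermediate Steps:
A = 121
Z(d, b) = -4 (Z(d, b) = 8 + 3*(-4) = 8 - 12 = -4)
Y = I*√16505 (Y = √(-16505) = I*√16505 ≈ 128.47*I)
(22213 + Z(-151, A))*(-14392 + Y) = (22213 - 4)*(-14392 + I*√16505) = 22209*(-14392 + I*√16505) = -319631928 + 22209*I*√16505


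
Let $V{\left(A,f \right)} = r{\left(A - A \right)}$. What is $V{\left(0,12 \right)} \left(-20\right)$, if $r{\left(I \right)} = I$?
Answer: $0$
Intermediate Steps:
$V{\left(A,f \right)} = 0$ ($V{\left(A,f \right)} = A - A = 0$)
$V{\left(0,12 \right)} \left(-20\right) = 0 \left(-20\right) = 0$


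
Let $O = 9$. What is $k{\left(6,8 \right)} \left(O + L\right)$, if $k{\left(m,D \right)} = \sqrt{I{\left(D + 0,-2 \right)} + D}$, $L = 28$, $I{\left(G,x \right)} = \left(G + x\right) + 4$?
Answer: $111 \sqrt{2} \approx 156.98$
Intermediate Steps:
$I{\left(G,x \right)} = 4 + G + x$
$k{\left(m,D \right)} = \sqrt{2 + 2 D}$ ($k{\left(m,D \right)} = \sqrt{\left(4 + \left(D + 0\right) - 2\right) + D} = \sqrt{\left(4 + D - 2\right) + D} = \sqrt{\left(2 + D\right) + D} = \sqrt{2 + 2 D}$)
$k{\left(6,8 \right)} \left(O + L\right) = \sqrt{2 + 2 \cdot 8} \left(9 + 28\right) = \sqrt{2 + 16} \cdot 37 = \sqrt{18} \cdot 37 = 3 \sqrt{2} \cdot 37 = 111 \sqrt{2}$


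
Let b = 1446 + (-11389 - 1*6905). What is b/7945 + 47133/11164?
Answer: 186380613/88697980 ≈ 2.1013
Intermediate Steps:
b = -16848 (b = 1446 + (-11389 - 6905) = 1446 - 18294 = -16848)
b/7945 + 47133/11164 = -16848/7945 + 47133/11164 = 186380613/88697980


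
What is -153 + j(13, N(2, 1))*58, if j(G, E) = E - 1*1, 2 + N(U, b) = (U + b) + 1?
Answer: -95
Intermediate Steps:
N(U, b) = -1 + U + b (N(U, b) = -2 + ((U + b) + 1) = -2 + (1 + U + b) = -1 + U + b)
j(G, E) = -1 + E (j(G, E) = E - 1 = -1 + E)
-153 + j(13, N(2, 1))*58 = -153 + (-1 + (-1 + 2 + 1))*58 = -153 + (-1 + 2)*58 = -153 + 1*58 = -153 + 58 = -95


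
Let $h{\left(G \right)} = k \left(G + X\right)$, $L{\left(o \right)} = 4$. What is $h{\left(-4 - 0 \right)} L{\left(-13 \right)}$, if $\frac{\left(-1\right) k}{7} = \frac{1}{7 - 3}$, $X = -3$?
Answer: $49$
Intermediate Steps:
$k = - \frac{7}{4}$ ($k = - \frac{7}{7 - 3} = - \frac{7}{4} \approx -1.75$)
$h{\left(G \right)} = \frac{21}{4} - \frac{7 G}{4}$ ($h{\left(G \right)} = - \frac{7 \left(G - 3\right)}{4} = - \frac{7 \left(-3 + G\right)}{4} = \frac{21}{4} - \frac{7 G}{4}$)
$h{\left(-4 - 0 \right)} L{\left(-13 \right)} = \left(\frac{21}{4} - \frac{7 \left(-4 - 0\right)}{4}\right) 4 = \left(\frac{21}{4} - \frac{7 \left(-4 + 0\right)}{4}\right) 4 = \left(\frac{21}{4} - -7\right) 4 = \left(\frac{21}{4} + 7\right) 4 = \frac{49}{4} \cdot 4 = 49$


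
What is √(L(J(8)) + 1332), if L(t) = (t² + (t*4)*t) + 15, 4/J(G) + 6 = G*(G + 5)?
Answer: √3234167/49 ≈ 36.702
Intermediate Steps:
J(G) = 4/(-6 + G*(5 + G)) (J(G) = 4/(-6 + G*(G + 5)) = 4/(-6 + G*(5 + G)))
L(t) = 15 + 5*t² (L(t) = (t² + (4*t)*t) + 15 = (t² + 4*t²) + 15 = 5*t² + 15 = 15 + 5*t²)
√(L(J(8)) + 1332) = √((15 + 5*(4/(-6 + 8² + 5*8))²) + 1332) = √((15 + 5*(4/(-6 + 64 + 40))²) + 1332) = √((15 + 5*(4/98)²) + 1332) = √((15 + 5*(4*(1/98))²) + 1332) = √((15 + 5*(2/49)²) + 1332) = √((15 + 5*(4/2401)) + 1332) = √((15 + 20/2401) + 1332) = √(36035/2401 + 1332) = √(3234167/2401) = √3234167/49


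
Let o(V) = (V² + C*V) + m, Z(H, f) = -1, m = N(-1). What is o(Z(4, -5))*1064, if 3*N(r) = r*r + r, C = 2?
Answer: -1064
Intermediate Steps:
N(r) = r/3 + r²/3 (N(r) = (r*r + r)/3 = (r² + r)/3 = (r + r²)/3 = r/3 + r²/3)
m = 0 (m = (⅓)*(-1)*(1 - 1) = (⅓)*(-1)*0 = 0)
o(V) = V² + 2*V (o(V) = (V² + 2*V) + 0 = V² + 2*V)
o(Z(4, -5))*1064 = -(2 - 1)*1064 = -1*1*1064 = -1*1064 = -1064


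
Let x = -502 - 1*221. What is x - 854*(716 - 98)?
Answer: -528495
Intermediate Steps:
x = -723 (x = -502 - 221 = -723)
x - 854*(716 - 98) = -723 - 854*(716 - 98) = -723 - 854*618 = -723 - 527772 = -528495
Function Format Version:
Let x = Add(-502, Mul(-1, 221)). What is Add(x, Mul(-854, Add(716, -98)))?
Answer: -528495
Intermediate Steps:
x = -723 (x = Add(-502, -221) = -723)
Add(x, Mul(-854, Add(716, -98))) = Add(-723, Mul(-854, Add(716, -98))) = Add(-723, Mul(-854, 618)) = Add(-723, -527772) = -528495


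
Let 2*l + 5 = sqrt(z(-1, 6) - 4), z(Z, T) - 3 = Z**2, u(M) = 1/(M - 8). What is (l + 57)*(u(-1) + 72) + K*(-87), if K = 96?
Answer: -79813/18 ≈ -4434.1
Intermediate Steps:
u(M) = 1/(-8 + M)
z(Z, T) = 3 + Z**2
l = -5/2 (l = -5/2 + sqrt((3 + (-1)**2) - 4)/2 = -5/2 + sqrt((3 + 1) - 4)/2 = -5/2 + sqrt(4 - 4)/2 = -5/2 + sqrt(0)/2 = -5/2 + (1/2)*0 = -5/2 + 0 = -5/2 ≈ -2.5000)
(l + 57)*(u(-1) + 72) + K*(-87) = (-5/2 + 57)*(1/(-8 - 1) + 72) + 96*(-87) = 109*(1/(-9) + 72)/2 - 8352 = 109*(-1/9 + 72)/2 - 8352 = (109/2)*(647/9) - 8352 = 70523/18 - 8352 = -79813/18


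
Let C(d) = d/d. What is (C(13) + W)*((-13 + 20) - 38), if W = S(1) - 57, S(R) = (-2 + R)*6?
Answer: 1922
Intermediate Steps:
C(d) = 1
S(R) = -12 + 6*R
W = -63 (W = (-12 + 6*1) - 57 = (-12 + 6) - 57 = -6 - 57 = -63)
(C(13) + W)*((-13 + 20) - 38) = (1 - 63)*((-13 + 20) - 38) = -62*(7 - 38) = -62*(-31) = 1922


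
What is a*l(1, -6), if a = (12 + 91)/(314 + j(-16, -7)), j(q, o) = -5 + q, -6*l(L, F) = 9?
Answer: -309/586 ≈ -0.52730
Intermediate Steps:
l(L, F) = -3/2 (l(L, F) = -⅙*9 = -3/2)
a = 103/293 (a = (12 + 91)/(314 + (-5 - 16)) = 103/(314 - 21) = 103/293 ≈ 0.35154)
a*l(1, -6) = (103/293)*(-3/2) = -309/586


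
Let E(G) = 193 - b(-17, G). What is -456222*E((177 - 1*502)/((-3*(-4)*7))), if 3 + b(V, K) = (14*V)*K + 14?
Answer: 337072021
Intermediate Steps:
b(V, K) = 11 + 14*K*V (b(V, K) = -3 + ((14*V)*K + 14) = -3 + (14*K*V + 14) = -3 + (14 + 14*K*V) = 11 + 14*K*V)
E(G) = 182 + 238*G (E(G) = 193 - (11 + 14*G*(-17)) = 193 - (11 - 238*G) = 193 + (-11 + 238*G) = 182 + 238*G)
-456222*E((177 - 1*502)/((-3*(-4)*7))) = -456222/(1/(182 + 238*((177 - 1*502)/((-3*(-4)*7))))) = -456222/(1/(182 + 238*((177 - 502)/((12*7))))) = -456222/(1/(182 + 238*(-325/84))) = -456222/(1/(182 - 5525/6)) = -456222/(1/(-4433/6)) = -456222/(-6/4433) = -456222*(-4433/6) = 337072021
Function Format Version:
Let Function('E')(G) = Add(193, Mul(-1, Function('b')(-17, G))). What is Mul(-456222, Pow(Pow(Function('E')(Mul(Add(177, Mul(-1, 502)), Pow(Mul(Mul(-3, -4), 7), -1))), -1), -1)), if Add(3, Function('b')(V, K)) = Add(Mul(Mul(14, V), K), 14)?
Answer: 337072021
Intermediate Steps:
Function('b')(V, K) = Add(11, Mul(14, K, V)) (Function('b')(V, K) = Add(-3, Add(Mul(Mul(14, V), K), 14)) = Add(-3, Add(Mul(14, K, V), 14)) = Add(-3, Add(14, Mul(14, K, V))) = Add(11, Mul(14, K, V)))
Function('E')(G) = Add(182, Mul(238, G)) (Function('E')(G) = Add(193, Mul(-1, Add(11, Mul(14, G, -17)))) = Add(193, Mul(-1, Add(11, Mul(-238, G)))) = Add(193, Add(-11, Mul(238, G))) = Add(182, Mul(238, G)))
Mul(-456222, Pow(Pow(Function('E')(Mul(Add(177, Mul(-1, 502)), Pow(Mul(Mul(-3, -4), 7), -1))), -1), -1)) = Mul(-456222, Pow(Pow(Add(182, Mul(238, Mul(Add(177, Mul(-1, 502)), Pow(Mul(Mul(-3, -4), 7), -1)))), -1), -1)) = Mul(-456222, Pow(Pow(Add(182, Mul(238, Mul(Add(177, -502), Pow(Mul(12, 7), -1)))), -1), -1)) = Mul(-456222, Pow(Pow(Add(182, Mul(238, Mul(-325, Pow(84, -1)))), -1), -1)) = Mul(-456222, Pow(Pow(Add(182, Mul(238, Mul(-325, Rational(1, 84)))), -1), -1)) = Mul(-456222, Pow(Pow(Add(182, Mul(238, Rational(-325, 84))), -1), -1)) = Mul(-456222, Pow(Pow(Add(182, Rational(-5525, 6)), -1), -1)) = Mul(-456222, Pow(Pow(Rational(-4433, 6), -1), -1)) = Mul(-456222, Pow(Rational(-6, 4433), -1)) = Mul(-456222, Rational(-4433, 6)) = 337072021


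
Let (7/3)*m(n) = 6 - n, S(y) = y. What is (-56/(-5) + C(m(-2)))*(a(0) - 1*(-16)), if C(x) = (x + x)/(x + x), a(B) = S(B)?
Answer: 976/5 ≈ 195.20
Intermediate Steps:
a(B) = B
m(n) = 18/7 - 3*n/7 (m(n) = 3*(6 - n)/7 = 18/7 - 3*n/7)
C(x) = 1 (C(x) = (2*x)/((2*x)) = (2*x)*(1/(2*x)) = 1)
(-56/(-5) + C(m(-2)))*(a(0) - 1*(-16)) = (-56/(-5) + 1)*(0 - 1*(-16)) = (-56*(-⅕) + 1)*(0 + 16) = (56/5 + 1)*16 = (61/5)*16 = 976/5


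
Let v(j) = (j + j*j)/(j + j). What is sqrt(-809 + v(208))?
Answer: I*sqrt(2818)/2 ≈ 26.542*I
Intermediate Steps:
v(j) = (j + j**2)/(2*j) (v(j) = (j + j**2)/((2*j)) = (j + j**2)*(1/(2*j)) = (j + j**2)/(2*j))
sqrt(-809 + v(208)) = sqrt(-809 + (1/2 + (1/2)*208)) = sqrt(-809 + (1/2 + 104)) = sqrt(-809 + 209/2) = sqrt(-1409/2) = I*sqrt(2818)/2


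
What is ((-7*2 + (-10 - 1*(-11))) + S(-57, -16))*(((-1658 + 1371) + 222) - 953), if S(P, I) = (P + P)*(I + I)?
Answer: -3700430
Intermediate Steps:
S(P, I) = 4*I*P (S(P, I) = (2*P)*(2*I) = 4*I*P)
((-7*2 + (-10 - 1*(-11))) + S(-57, -16))*(((-1658 + 1371) + 222) - 953) = ((-7*2 + (-10 - 1*(-11))) + 4*(-16)*(-57))*(((-1658 + 1371) + 222) - 953) = ((-14 + (-10 + 11)) + 3648)*((-287 + 222) - 953) = ((-14 + 1) + 3648)*(-65 - 953) = (-13 + 3648)*(-1018) = 3635*(-1018) = -3700430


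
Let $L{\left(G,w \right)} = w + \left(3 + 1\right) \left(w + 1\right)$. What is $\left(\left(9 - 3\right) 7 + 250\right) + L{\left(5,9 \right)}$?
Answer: $341$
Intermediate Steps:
$L{\left(G,w \right)} = 4 + 5 w$ ($L{\left(G,w \right)} = w + 4 \left(1 + w\right) = w + \left(4 + 4 w\right) = 4 + 5 w$)
$\left(\left(9 - 3\right) 7 + 250\right) + L{\left(5,9 \right)} = \left(\left(9 - 3\right) 7 + 250\right) + \left(4 + 5 \cdot 9\right) = \left(6 \cdot 7 + 250\right) + \left(4 + 45\right) = \left(42 + 250\right) + 49 = 292 + 49 = 341$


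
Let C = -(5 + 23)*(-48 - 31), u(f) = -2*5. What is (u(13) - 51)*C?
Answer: -134932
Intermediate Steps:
u(f) = -10
C = 2212 (C = -28*(-79) = -1*(-2212) = 2212)
(u(13) - 51)*C = (-10 - 51)*2212 = -61*2212 = -134932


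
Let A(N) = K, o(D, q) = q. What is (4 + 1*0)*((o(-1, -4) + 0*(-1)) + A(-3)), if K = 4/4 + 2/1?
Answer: -4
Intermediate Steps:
K = 3 (K = 4*(1/4) + 2*1 = 1 + 2 = 3)
A(N) = 3
(4 + 1*0)*((o(-1, -4) + 0*(-1)) + A(-3)) = (4 + 1*0)*((-4 + 0*(-1)) + 3) = (4 + 0)*((-4 + 0) + 3) = 4*(-4 + 3) = 4*(-1) = -4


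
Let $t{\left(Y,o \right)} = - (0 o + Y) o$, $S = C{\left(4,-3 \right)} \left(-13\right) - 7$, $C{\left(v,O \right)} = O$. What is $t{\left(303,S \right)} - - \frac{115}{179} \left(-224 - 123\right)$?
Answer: $- \frac{1775489}{179} \approx -9918.9$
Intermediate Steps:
$S = 32$ ($S = \left(-3\right) \left(-13\right) - 7 = 39 - 7 = 32$)
$t{\left(Y,o \right)} = - Y o$ ($t{\left(Y,o \right)} = - (0 + Y) o = - Y o$)
$t{\left(303,S \right)} - - \frac{115}{179} \left(-224 - 123\right) = \left(-1\right) 303 \cdot 32 - - \frac{115}{179} \left(-224 - 123\right) = -9696 - \left(-115\right) \frac{1}{179} \left(-347\right) = -9696 - \left(- \frac{115}{179}\right) \left(-347\right) = -9696 - \frac{39905}{179} = - \frac{1775489}{179}$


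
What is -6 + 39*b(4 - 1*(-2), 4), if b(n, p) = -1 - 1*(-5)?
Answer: 150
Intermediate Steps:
b(n, p) = 4 (b(n, p) = -1 + 5 = 4)
-6 + 39*b(4 - 1*(-2), 4) = -6 + 39*4 = -6 + 156 = 150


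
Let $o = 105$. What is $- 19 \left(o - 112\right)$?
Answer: $133$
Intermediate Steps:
$- 19 \left(o - 112\right) = - 19 \left(105 - 112\right) = \left(-19\right) \left(-7\right) = 133$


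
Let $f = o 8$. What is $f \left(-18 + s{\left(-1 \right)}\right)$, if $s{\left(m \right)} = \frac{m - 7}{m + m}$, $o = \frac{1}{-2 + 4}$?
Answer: $-56$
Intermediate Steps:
$o = \frac{1}{2} \approx 0.5$
$f = 4$ ($f = \frac{1}{2} \cdot 8 = 4$)
$s{\left(m \right)} = \frac{-7 + m}{2 m}$
$f \left(-18 + s{\left(-1 \right)}\right) = 4 \left(-18 + \frac{-7 - 1}{2 \left(-1\right)}\right) = 4 \left(-18 + \frac{1}{2} \left(-1\right) \left(-8\right)\right) = 4 \left(-18 + 4\right) = 4 \left(-14\right) = -56$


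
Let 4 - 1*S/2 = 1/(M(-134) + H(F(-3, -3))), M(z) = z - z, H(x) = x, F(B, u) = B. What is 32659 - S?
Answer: 97951/3 ≈ 32650.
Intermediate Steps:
M(z) = 0
S = 26/3 (S = 8 - 2/(0 - 3) = 8 - 2/(-3) = 8 - 2*(-⅓) = 8 + ⅔ = 26/3 ≈ 8.6667)
32659 - S = 32659 - 1*26/3 = 32659 - 26/3 = 97951/3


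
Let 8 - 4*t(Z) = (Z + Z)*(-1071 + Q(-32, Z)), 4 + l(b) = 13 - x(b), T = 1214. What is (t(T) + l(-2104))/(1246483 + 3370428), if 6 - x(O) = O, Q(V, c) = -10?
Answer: 654068/4616911 ≈ 0.14167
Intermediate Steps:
x(O) = 6 - O
l(b) = 3 + b (l(b) = -4 + (13 - (6 - b)) = -4 + (13 + (-6 + b)) = -4 + (7 + b) = 3 + b)
t(Z) = 2 + 1081*Z/2 (t(Z) = 2 - (Z + Z)*(-1071 - 10)/4 = 2 - 2*Z*(-1081)/4 = 2 - (-1081)*Z/2 = 2 + 1081*Z/2)
(t(T) + l(-2104))/(1246483 + 3370428) = ((2 + (1081/2)*1214) + (3 - 2104))/(1246483 + 3370428) = ((2 + 656167) - 2101)/4616911 = (656169 - 2101)*(1/4616911) = 654068*(1/4616911) = 654068/4616911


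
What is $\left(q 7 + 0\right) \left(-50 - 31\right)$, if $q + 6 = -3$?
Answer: $5103$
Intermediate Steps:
$q = -9$ ($q = -6 - 3 = -9$)
$\left(q 7 + 0\right) \left(-50 - 31\right) = \left(\left(-9\right) 7 + 0\right) \left(-50 - 31\right) = \left(-63 + 0\right) \left(-81\right) = \left(-63\right) \left(-81\right) = 5103$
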